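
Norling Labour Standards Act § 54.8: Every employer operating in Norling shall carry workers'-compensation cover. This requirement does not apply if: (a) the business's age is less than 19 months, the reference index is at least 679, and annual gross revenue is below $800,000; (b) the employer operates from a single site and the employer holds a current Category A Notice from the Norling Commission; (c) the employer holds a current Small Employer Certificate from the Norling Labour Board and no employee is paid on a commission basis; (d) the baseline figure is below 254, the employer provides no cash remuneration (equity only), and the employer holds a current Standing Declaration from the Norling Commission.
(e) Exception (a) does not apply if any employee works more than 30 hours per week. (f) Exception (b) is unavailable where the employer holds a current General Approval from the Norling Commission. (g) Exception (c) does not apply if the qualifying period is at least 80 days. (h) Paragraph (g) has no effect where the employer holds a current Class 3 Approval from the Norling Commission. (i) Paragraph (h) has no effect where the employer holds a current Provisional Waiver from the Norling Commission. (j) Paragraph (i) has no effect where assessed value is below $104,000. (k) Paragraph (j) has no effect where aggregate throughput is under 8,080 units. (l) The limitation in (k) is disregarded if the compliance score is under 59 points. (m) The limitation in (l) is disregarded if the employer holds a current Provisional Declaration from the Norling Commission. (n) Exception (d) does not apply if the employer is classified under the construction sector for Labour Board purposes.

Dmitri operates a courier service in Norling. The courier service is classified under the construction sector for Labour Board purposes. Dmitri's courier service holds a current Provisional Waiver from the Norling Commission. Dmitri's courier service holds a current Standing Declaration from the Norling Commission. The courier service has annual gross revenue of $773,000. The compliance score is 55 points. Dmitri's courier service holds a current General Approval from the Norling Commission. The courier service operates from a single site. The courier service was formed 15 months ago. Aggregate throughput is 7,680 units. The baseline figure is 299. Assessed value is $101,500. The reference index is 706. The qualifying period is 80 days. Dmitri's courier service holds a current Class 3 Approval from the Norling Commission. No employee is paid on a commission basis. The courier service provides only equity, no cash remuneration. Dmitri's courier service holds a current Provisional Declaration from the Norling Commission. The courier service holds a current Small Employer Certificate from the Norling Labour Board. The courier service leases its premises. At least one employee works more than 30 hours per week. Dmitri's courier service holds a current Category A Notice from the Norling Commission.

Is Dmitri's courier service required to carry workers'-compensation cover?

Yes — Dmitri's courier service must carry workers'-compensation cover.

Exception (a): the business's age is 15 months, less than the 19 months limit; the reference index is 706, meeting the 679 threshold; annual gross revenue is $773,000, below the $800,000 limit — every condition holds. But applying paragraph (e): (e) operates against (a): at least one employee exceeds 30 hours/week. So (a) is unavailable.
All of (b)'s requirements are met (the employer operates from a single site; a current Category A Notice is held). But: (f) is engaged — a current General Approval is held. Exception (b) does not apply.
Exception (c) is satisfied on its face — a current Small Employer Certificate is held; no employee is paid on commission. But: (g) is engaged — the qualifying period is 80 days, meeting the 80 days threshold. (h) would limit (g) — a current Class 3 Approval is held — but (i) sets (h) aside: (i) is triggered — a current Provisional Waiver is held. (j) would limit (i) — assessed value is $101,500, below the $104,000 limit — but (k) sets (j) aside: (k) applies — aggregate throughput is 7,680 units, under the 8,080 units limit. (l) would limit (k) — the compliance score is 55 points, under the 59 points limit — but (m) sets (l) aside: (m) applies — a current Provisional Declaration is held. So (c) is unavailable.
Exception (d) does not apply: the baseline figure is 299, not below 254.
Every exception is unavailable, so the rule governs.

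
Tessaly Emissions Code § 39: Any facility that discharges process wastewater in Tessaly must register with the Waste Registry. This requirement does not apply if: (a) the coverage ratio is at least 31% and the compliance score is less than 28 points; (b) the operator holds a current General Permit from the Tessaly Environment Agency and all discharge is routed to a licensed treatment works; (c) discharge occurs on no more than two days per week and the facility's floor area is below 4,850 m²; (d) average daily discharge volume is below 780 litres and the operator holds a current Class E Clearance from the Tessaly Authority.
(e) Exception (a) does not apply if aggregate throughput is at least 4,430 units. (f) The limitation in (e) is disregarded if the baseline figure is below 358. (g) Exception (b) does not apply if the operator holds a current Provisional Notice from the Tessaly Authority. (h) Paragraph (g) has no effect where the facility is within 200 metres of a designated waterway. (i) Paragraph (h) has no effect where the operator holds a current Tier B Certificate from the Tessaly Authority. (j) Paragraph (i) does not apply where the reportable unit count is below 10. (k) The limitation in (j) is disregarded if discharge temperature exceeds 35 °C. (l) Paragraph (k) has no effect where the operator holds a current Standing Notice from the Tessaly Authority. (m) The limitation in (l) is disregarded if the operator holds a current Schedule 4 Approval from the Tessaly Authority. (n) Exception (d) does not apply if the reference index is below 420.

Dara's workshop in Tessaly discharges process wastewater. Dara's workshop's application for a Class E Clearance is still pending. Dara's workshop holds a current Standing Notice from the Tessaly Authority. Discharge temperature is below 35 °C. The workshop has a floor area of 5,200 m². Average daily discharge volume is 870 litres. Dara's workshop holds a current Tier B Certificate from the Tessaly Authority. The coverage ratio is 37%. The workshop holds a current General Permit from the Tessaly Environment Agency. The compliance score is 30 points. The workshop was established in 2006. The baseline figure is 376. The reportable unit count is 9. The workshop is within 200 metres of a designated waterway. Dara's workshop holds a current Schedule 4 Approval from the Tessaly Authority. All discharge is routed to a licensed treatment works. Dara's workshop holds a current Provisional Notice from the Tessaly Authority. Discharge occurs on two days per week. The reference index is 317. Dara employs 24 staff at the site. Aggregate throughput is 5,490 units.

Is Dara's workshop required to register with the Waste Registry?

Exception (a) fails — the compliance score is 30 points, not less than 28 points.
All of (b)'s requirements are met (a current General Permit is held; discharge is routed to a licensed treatment works). Under paragraphs (g)–(m): (g) would limit (b) — a current Provisional Notice is held — but (h) sets (g) aside: (h) operates against (g): the workshop is within 200 m of a designated waterway. (i) applies (a current Tier B Certificate is held), but is itself disapplied by (j): (j) operates against (i): the reportable unit count is 9, below the 10 limit. (k) is inapplicable (discharge temperature is below 35 °C), so (j) stands. Exception (b) stands.
Exception (c) does not apply: the facility's floor area is 5,200 m², not below 4,850 m².
Exception (d) fails — average daily discharge volume is 870 litres, not below 780 litres.

No — exception (b) applies; Dara's workshop is not required to register with the Waste Registry.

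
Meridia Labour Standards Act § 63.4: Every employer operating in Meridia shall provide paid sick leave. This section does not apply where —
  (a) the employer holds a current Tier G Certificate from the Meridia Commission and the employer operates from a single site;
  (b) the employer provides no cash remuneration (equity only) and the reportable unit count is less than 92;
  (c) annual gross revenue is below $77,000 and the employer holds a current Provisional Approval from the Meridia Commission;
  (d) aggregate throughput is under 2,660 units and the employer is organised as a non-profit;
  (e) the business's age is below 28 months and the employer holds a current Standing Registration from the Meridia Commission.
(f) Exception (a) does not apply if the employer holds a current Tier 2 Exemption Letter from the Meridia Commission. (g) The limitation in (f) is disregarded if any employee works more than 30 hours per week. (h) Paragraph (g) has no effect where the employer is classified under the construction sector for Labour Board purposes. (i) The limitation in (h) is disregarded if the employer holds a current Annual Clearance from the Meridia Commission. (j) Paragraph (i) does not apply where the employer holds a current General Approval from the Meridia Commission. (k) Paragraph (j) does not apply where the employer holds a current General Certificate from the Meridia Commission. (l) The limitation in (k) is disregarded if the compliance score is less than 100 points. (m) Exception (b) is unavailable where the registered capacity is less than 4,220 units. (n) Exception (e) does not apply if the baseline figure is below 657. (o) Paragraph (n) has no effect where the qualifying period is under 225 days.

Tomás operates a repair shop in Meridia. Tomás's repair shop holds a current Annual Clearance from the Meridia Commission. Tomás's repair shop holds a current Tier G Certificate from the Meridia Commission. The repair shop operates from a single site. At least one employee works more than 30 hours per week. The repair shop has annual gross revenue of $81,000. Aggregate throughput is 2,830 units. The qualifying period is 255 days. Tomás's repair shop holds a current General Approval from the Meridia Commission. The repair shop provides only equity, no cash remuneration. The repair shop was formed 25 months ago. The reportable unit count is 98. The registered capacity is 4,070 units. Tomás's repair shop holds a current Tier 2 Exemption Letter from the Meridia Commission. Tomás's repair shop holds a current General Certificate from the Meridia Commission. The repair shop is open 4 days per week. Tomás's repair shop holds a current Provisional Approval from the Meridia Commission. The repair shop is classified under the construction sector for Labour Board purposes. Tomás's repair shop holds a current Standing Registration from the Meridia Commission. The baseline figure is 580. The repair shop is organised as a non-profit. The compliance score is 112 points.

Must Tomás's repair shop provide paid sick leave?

No — exception (a) applies; Tomás's repair shop is not required to provide paid sick leave.

Exception (a): a current Tier G Certificate is held; the employer operates from a single site — every condition holds. Under paragraphs (f)–(l): (f) would limit (a) — a current Tier 2 Exemption Letter is held — but (g) sets (f) aside: (g) operates against (f): at least one employee exceeds 30 hours/week. (h) would limit (g) — the repair shop is classified under the construction sector — but (i) sets (h) aside: (i) applies — a current Annual Clearance is held. (j) applies (a current General Approval is held), but is displaced by (k): (k) is triggered — a current General Certificate is held. (l), which would lift (k), is inapplicable — the compliance score is 112 points, not less than 100 points. (a) remains available.
Exception (b) does not apply: the reportable unit count is 98, not less than 92.
Exception (c) does not apply: annual gross revenue is $81,000, not below $77,000.
Exception (d) fails — aggregate throughput is 2,830 units, not under 2,660 units.
Exception (e): the business's age is 25 months, below the 28 months limit; a current Standing Registration is held — every condition holds. However, paragraphs (n)–(o) must be considered: (n) is triggered — the baseline figure is 580, below the 657 limit. (o), which would lift (n), is inapplicable — the qualifying period is 255 days, not under 225 days. So (e) is unavailable.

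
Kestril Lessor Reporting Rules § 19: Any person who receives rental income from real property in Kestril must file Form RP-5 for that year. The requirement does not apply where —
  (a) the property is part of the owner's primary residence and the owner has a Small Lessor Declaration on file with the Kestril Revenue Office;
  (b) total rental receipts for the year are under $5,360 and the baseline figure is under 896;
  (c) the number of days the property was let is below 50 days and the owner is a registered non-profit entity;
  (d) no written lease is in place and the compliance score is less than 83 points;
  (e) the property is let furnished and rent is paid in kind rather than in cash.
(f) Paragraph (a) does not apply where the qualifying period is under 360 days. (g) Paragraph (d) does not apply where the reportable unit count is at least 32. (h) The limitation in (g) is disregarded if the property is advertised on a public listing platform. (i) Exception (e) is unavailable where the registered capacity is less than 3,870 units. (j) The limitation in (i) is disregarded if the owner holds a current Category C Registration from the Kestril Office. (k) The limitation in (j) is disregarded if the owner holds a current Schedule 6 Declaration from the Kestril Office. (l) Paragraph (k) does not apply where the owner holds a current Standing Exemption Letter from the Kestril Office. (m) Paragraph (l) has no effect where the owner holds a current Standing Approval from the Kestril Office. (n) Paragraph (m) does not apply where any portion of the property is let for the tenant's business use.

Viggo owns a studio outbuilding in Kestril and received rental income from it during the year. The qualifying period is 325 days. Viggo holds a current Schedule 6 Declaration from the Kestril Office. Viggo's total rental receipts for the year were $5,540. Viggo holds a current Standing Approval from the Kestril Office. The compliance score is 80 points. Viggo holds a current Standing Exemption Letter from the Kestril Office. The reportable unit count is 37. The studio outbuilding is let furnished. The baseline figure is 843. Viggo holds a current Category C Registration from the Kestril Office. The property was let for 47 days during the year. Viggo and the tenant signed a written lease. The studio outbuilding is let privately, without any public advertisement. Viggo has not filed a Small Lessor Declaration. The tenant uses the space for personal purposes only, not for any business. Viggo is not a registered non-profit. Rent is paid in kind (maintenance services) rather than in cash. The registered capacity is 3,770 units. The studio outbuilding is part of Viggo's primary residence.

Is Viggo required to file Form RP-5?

Exception (a) does not apply: no Small Lessor Declaration is on file.
Exception (b) fails — total rental receipts for the year are $5,540, not under $5,360.
Exception (c) fails — Viggo is not a registered non-profit.
Exception (d) requires that no written lease is in place; but a written lease is in place, so (d) is unavailable.
Exception (e)'s conditions are all satisfied: the property is let furnished; rent is paid in kind. But applying paragraphs (i)–(n): (i) is engaged — the registered capacity is 3,770 units, less than the 3,870 units limit. (j) applies (a current Category C Registration is held), but yields to (k): (k) operates against (j): a current Schedule 6 Declaration is held. (l) applies (a current Standing Exemption Letter is held), but is displaced by (m): (m) operates — a current Standing Approval is held. (n), which would lift (m), is inapplicable — the space is used for personal purposes only. Exception (e) does not apply.
Every exception is unavailable, so the rule governs.

Yes — Viggo must file Form RP-5.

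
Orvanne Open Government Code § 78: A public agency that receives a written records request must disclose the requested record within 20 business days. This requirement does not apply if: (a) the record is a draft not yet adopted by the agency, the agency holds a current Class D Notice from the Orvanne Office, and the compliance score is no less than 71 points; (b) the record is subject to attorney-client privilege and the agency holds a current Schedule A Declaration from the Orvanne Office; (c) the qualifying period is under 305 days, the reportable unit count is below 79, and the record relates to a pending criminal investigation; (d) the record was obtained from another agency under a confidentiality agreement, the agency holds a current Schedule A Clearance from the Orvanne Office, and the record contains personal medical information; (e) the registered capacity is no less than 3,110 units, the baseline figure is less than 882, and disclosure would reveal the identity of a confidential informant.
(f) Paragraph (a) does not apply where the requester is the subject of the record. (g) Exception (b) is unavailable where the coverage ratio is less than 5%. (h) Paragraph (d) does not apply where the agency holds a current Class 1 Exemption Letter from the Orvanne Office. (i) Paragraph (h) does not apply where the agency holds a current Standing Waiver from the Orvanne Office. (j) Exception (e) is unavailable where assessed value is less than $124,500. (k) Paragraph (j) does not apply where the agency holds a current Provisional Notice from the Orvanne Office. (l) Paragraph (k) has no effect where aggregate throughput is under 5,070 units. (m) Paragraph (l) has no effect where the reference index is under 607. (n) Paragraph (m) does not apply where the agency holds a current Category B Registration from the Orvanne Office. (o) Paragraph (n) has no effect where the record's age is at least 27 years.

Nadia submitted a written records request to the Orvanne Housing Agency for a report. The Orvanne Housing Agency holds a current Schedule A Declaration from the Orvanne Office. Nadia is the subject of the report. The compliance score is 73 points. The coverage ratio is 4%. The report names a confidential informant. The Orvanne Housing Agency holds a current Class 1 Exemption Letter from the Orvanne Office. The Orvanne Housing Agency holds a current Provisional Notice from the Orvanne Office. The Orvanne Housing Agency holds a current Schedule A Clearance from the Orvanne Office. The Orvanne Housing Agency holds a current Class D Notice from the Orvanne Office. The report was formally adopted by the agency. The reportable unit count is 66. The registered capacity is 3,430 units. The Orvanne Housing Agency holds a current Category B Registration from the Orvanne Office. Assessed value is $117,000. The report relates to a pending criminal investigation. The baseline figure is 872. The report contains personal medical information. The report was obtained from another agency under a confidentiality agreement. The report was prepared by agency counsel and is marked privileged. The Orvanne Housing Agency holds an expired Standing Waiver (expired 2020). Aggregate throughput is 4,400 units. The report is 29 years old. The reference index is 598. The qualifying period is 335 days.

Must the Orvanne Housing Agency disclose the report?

Exception (a) does not apply: the report has been formally adopted.
Exception (b) is satisfied on its face — the report is privileged; a current Schedule A Declaration is held. But: (g) applies — the coverage ratio is 4%, less than the 5% limit. (b) is therefore removed.
Exception (c) does not apply: the qualifying period is 335 days, not under 305 days.
All of (d)'s requirements are met (the report was obtained under a confidentiality agreement; a current Schedule A Clearance is held; the report contains personal medical information). Turning to paragraphs (h)–(i): (h) applies — a current Class 1 Exemption Letter is held. (i) is not triggered (there is no Standing Waiver in force), so (h) stands. So (d) is unavailable.
Exception (e)'s conditions are all satisfied: the registered capacity is 3,430 units, meeting the 3,110 units threshold; the baseline figure is 872, less than the 882 limit; the report names a confidential informant. Considering the limiting provisions: (j) would limit (e) — assessed value is $117,000, less than the $124,500 limit — but (k) sets (j) aside: (k) operates — a current Provisional Notice is held. (l) applies (aggregate throughput is 4,400 units, under the 5,070 units limit), but yields to (m): (m) operates against (l): the reference index is 598, under the 607 limit. (n) would limit (m) — a current Category B Registration is held — but (o) sets (n) aside: (o) operates against (n): the record's age is 29 years, meeting the 27 years threshold. Exception (e) stands.

No — exception (e) applies; the Orvanne Housing Agency is not required to disclose the report.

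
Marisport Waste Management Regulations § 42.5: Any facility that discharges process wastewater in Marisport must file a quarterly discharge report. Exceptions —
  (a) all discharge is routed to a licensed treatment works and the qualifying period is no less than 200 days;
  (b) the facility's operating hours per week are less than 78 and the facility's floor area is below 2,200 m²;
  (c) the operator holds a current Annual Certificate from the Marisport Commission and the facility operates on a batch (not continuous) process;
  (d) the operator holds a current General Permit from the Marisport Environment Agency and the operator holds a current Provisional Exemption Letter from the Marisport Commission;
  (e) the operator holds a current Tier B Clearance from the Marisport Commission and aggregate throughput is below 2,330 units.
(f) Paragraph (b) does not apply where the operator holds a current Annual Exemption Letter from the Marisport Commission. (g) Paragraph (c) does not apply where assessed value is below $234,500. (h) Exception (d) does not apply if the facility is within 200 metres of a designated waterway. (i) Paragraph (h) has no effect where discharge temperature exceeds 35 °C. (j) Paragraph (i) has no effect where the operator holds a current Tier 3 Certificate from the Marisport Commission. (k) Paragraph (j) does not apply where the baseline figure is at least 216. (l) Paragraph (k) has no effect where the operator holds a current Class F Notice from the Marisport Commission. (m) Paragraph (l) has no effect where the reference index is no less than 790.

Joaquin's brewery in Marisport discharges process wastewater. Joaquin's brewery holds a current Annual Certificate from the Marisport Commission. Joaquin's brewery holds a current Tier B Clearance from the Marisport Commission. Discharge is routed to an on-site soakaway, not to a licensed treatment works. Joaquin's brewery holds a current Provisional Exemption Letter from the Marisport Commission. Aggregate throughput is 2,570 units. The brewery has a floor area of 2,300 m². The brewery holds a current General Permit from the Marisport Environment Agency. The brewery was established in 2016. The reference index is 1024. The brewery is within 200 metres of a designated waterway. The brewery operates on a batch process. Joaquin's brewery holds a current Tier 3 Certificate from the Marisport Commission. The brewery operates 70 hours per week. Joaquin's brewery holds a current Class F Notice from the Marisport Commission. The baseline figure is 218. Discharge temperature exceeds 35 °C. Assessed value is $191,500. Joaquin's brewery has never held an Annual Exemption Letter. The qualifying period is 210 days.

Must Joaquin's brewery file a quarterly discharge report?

No — exception (d) applies; Joaquin's brewery is not required to file a quarterly discharge report.

Exception (a) requires that all discharge is routed to a licensed treatment works; but discharge is not routed to a licensed treatment works, so (a) is unavailable.
Exception (b) fails — the facility's floor area is 2,300 m², not below 2,200 m².
Exception (c) is satisfied on its face — a current Annual Certificate is held; the facility operates on a batch process. But: (g) operates against (c): assessed value is $191,500, below the $234,500 limit. (c) is therefore removed.
Exception (d)'s conditions are all satisfied: a current General Permit is held; a current Provisional Exemption Letter is held. As to paragraphs (h)–(m): (h) would limit (d) — the brewery is within 200 m of a designated waterway — but (i) sets (h) aside: (i) operates — discharge temperature exceeds 35 °C. (j) would limit (i) — a current Tier 3 Certificate is held — but (k) sets (j) aside: (k) is triggered — the baseline figure is 218, meeting the 216 threshold. (l) would limit (k) — a current Class F Notice is held — but (m) sets (l) aside: (m) is engaged — the reference index is 1,024, meeting the 790 threshold. Exception (d) stands.
Exception (e) requires that aggregate throughput is below 2,330 units; but aggregate throughput is 2,570 units, not below 2,330 units, so (e) is unavailable.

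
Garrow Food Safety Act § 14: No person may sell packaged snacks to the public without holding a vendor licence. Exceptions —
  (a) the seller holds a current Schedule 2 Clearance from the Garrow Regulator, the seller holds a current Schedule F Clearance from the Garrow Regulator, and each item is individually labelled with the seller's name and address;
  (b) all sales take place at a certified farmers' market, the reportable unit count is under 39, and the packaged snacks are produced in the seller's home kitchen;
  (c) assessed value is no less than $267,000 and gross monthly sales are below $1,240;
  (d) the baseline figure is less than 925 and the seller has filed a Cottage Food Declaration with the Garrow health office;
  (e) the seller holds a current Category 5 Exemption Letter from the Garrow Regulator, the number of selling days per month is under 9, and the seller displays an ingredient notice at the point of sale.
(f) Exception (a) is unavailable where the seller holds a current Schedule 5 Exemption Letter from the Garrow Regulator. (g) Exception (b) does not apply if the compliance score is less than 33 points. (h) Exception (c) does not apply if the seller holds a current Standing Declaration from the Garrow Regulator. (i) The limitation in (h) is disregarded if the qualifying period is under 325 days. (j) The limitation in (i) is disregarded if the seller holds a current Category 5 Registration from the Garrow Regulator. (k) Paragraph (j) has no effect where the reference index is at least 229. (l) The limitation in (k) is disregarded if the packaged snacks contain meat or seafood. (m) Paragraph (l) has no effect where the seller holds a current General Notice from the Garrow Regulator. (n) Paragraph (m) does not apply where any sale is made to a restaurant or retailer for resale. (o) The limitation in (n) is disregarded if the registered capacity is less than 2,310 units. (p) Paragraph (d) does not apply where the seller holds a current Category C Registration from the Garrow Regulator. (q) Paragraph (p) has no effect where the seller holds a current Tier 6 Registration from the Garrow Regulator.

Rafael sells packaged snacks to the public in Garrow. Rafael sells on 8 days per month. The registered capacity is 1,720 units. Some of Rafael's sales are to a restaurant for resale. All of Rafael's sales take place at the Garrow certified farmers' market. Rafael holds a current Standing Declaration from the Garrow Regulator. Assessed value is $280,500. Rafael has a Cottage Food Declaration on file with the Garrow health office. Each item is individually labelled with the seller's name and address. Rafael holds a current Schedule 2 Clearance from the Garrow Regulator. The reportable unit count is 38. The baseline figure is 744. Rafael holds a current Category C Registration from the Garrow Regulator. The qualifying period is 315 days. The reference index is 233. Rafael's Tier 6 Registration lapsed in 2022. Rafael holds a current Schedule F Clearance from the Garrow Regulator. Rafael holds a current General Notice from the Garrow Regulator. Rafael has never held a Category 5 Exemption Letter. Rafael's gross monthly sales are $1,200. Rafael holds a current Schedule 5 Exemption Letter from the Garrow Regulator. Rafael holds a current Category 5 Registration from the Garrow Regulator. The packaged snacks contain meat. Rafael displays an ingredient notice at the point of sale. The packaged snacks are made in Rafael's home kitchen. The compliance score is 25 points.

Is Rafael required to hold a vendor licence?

No — exception (c) applies; Rafael is not required to hold a vendor licence.

Exception (a)'s conditions are all satisfied: a current Schedule 2 Clearance is held; a current Schedule F Clearance is held; items are individually labelled. But: (f) operates — a current Schedule 5 Exemption Letter is held. Exception (a) does not apply.
All of (b)'s requirements are met (all sales are at a certified farmers' market; the reportable unit count is 38, under the 39 limit; the packaged snacks are home-kitchen produced). Turning to paragraph (g): (g) operates against (b): the compliance score is 25 points, less than the 33 points limit. (b) is therefore removed.
All of (c)'s requirements are met (assessed value is $280,500, meeting the $267,000 threshold; gross monthly sales are $1,200, below the $1,240 limit). Applying paragraphs (h)–(o): (h) applies (a current Standing Declaration is held), but is set aside by (i): (i) applies — the qualifying period is 315 days, under the 325 days limit. (j) would limit (i) — a current Category 5 Registration is held — but (k) sets (j) aside: (k) operates against (j): the reference index is 233, meeting the 229 threshold. (l) would limit (k) — the packaged snacks contain meat — but (m) sets (l) aside: (m) operates against (l): a current General Notice is held. (n) would limit (m) — some sales are to a restaurant for resale — but (o) sets (n) aside: (o) operates against (n): the registered capacity is 1,720 units, less than the 2,310 units limit. (c) remains available.
Exception (d) is satisfied on its face — the baseline figure is 744, less than the 925 limit; a Cottage Food Declaration is on file. But applying paragraphs (p)–(q): (p) applies — a current Category C Registration is held. (q) is inapplicable (the Tier 6 Registration is not current), so (p) stands. (d) is therefore removed.
Exception (e) does not apply: there is no Category 5 Exemption Letter in force.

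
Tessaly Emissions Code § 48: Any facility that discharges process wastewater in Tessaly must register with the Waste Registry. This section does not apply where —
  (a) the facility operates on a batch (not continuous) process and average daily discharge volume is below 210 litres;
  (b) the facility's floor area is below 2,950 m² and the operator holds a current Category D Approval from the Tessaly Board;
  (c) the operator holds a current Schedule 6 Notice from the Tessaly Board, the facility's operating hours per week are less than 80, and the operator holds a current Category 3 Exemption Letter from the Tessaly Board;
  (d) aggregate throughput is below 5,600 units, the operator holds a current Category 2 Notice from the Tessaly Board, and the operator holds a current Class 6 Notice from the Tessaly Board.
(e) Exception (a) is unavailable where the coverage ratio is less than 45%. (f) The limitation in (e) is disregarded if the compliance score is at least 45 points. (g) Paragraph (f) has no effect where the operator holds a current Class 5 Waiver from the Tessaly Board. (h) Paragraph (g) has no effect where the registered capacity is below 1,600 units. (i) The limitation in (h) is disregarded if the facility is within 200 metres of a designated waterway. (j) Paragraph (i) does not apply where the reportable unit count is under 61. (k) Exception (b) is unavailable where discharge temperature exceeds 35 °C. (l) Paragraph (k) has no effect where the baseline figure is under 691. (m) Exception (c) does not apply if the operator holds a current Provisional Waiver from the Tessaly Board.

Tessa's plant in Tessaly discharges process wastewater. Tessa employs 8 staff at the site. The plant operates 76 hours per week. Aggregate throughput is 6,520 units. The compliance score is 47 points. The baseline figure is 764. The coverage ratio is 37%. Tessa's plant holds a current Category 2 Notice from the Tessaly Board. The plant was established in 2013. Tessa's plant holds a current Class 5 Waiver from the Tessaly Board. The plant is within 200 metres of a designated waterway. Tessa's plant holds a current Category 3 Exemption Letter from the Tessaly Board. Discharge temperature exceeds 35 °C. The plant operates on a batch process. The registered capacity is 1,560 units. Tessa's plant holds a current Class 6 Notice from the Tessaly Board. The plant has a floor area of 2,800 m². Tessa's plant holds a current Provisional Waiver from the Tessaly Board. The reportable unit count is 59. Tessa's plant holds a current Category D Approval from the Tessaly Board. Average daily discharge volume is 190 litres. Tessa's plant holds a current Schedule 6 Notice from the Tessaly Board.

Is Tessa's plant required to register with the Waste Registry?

All of (a)'s requirements are met (the facility operates on a batch process; average daily discharge volume is 190 litres, below the 210 litres limit). As to paragraphs (e)–(j): (e) would limit (a) — the coverage ratio is 37%, less than the 45% limit — but (f) sets (e) aside: (f) applies — the compliance score is 47 points, meeting the 45 points threshold. (g) would limit (f) — a current Class 5 Waiver is held — but (h) sets (g) aside: (h) is triggered — the registered capacity is 1,560 units, below the 1,600 units limit. (i) operates (the plant is within 200 m of a designated waterway), but is itself disapplied by (j): (j) operates — the reportable unit count is 59, under the 61 limit. Exception (a) stands.
Exception (b): the facility's floor area is 2,800 m², below the 2,950 m² limit; a current Category D Approval is held — every condition holds. Turning to paragraphs (k)–(l): (k) operates against (b): discharge temperature exceeds 35 °C. (l) does not operate here (the baseline figure is 764, not under 691), so (k) stands. (b) is therefore removed.
Exception (c): a current Schedule 6 Notice is held; the facility's operating hours per week are 76, less than the 80 limit; a current Category 3 Exemption Letter is held — every condition holds. Turning to paragraph (m): (m) is triggered — a current Provisional Waiver is held. (c) is therefore removed.
Exception (d) fails — aggregate throughput is 6,520 units, not below 5,600 units.

No — exception (a) applies; Tessa's plant is not required to register with the Waste Registry.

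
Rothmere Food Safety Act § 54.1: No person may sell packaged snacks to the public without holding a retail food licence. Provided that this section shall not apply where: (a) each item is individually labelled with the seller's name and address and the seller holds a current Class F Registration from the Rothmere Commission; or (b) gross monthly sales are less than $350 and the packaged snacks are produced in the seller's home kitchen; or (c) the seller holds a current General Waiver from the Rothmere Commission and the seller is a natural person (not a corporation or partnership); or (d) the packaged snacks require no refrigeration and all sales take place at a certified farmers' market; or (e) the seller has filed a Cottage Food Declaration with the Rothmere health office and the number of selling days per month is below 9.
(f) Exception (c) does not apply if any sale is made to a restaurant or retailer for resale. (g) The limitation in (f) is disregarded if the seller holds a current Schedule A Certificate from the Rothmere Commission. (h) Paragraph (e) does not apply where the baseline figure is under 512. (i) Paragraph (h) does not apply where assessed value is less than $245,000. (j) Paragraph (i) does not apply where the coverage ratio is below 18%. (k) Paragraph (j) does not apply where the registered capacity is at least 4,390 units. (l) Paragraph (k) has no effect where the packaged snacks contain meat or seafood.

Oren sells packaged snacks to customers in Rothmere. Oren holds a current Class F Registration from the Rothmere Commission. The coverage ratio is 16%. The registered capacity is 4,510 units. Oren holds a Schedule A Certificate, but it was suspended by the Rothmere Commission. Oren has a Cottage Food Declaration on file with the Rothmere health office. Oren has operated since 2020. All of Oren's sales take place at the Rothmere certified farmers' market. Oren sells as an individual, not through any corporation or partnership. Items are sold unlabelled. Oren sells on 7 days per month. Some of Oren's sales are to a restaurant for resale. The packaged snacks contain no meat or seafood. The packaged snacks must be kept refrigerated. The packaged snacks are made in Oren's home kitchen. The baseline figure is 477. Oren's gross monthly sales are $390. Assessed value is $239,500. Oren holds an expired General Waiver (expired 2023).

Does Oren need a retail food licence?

Exception (a) requires that each item is individually labelled with the seller's name and address; but items are sold unlabelled, so (a) is unavailable.
Exception (b) does not apply: gross monthly sales are $390, not less than $350.
Exception (c) requires that the seller holds a current General Waiver from the Rothmere Commission; but the General Waiver is not current, so (c) is unavailable.
Exception (d) requires that the packaged snacks require no refrigeration; but the packaged snacks require refrigeration, so (d) is unavailable.
Exception (e): a Cottage Food Declaration is on file; the number of selling days per month is 7, below the 9 limit — every condition holds. Considering the limiting provisions: (h) would limit (e) — the baseline figure is 477, under the 512 limit — but (i) sets (h) aside: (i) operates against (h): assessed value is $239,500, less than the $245,000 limit. (j) is triggered (the coverage ratio is 16%, below the 18% limit), but is itself disapplied by (k): (k) operates against (j): the registered capacity is 4,510 units, meeting the 4,390 units threshold. (l), which would lift (k), is inapplicable — the packaged snacks contain no meat or seafood. Exception (e) stands.

No — exception (e) applies; Oren is not required to hold a retail food licence.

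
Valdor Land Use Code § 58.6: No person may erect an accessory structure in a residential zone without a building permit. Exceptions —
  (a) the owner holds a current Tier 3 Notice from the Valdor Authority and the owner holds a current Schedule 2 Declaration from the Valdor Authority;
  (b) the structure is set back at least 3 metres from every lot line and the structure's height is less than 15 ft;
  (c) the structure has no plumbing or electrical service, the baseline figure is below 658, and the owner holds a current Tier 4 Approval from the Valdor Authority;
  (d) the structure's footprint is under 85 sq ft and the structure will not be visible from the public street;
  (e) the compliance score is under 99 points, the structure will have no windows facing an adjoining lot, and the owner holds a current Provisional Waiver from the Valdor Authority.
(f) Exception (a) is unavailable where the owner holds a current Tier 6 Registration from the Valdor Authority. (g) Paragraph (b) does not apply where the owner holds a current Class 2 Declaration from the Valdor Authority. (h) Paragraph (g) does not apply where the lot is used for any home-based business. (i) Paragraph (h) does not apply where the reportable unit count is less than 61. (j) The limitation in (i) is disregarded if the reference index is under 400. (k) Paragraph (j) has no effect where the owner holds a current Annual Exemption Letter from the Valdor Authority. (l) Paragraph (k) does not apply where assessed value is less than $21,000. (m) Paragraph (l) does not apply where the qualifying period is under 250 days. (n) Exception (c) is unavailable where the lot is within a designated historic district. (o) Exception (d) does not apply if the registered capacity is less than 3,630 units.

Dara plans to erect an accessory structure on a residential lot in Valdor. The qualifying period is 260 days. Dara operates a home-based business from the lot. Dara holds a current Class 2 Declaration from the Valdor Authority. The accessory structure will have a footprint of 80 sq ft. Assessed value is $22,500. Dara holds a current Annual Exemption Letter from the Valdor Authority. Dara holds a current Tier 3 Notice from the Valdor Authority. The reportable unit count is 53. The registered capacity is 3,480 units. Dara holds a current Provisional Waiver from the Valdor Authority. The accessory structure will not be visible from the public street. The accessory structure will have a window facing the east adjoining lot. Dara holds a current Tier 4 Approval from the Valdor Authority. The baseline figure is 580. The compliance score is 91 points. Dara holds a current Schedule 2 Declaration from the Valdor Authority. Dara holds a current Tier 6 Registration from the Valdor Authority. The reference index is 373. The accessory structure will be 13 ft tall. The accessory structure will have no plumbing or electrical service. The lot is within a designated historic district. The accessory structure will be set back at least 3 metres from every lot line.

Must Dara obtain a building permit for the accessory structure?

Exception (a): a current Tier 3 Notice is held; a current Schedule 2 Declaration is held — every condition holds. However, paragraph (f) must be considered: (f) operates against (a): a current Tier 6 Registration is held. So (a) is unavailable.
Exception (b): the setback is at least 3 m on every side; the structure's height is 13 ft, less than the 15 ft limit — every condition holds. However, paragraphs (g)–(m) must be considered: (g) is triggered — a current Class 2 Declaration is held. (h) applies (a home-based business operates on the lot), but yields to (i): (i) operates against (h): the reportable unit count is 53, less than the 61 limit. (j) would limit (i) — the reference index is 373, under the 400 limit — but (k) sets (j) aside: (k) is triggered — a current Annual Exemption Letter is held. (l) is inapplicable (assessed value is $22,500, not less than $21,000), so (k) stands. (b) is therefore removed.
Exception (c)'s conditions are all satisfied: there is no plumbing or electrical service; the baseline figure is 580, below the 658 limit; a current Tier 4 Approval is held. However, paragraph (n) must be considered: (n) is engaged — the lot is in a historic district. So (c) is unavailable.
Exception (d): the structure's footprint is 80 sq ft, under the 85 sq ft limit; the structure will not be visible from the street — every condition holds. However, paragraph (o) must be considered: (o) operates — the registered capacity is 3,480 units, less than the 3,630 units limit. So (d) is unavailable.
Exception (e) does not apply: a window faces an adjoining lot.
Every exception is unavailable, so the rule governs.

Yes — Dara must obtain a building permit.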